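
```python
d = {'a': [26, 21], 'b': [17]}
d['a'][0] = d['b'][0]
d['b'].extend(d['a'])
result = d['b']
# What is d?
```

After line 1: d = {'a': [26, 21], 'b': [17]}
After line 2 (a[0] = b[0] = 17): d = {'a': [17, 21], 'b': [17]}
After line 3 (b.extend(a) appends [17, 21]): d = {'a': [17, 21], 'b': [17, 17, 21]}
After line 4: result = d['b'] = [17, 17, 21]

{'a': [17, 21], 'b': [17, 17, 21]}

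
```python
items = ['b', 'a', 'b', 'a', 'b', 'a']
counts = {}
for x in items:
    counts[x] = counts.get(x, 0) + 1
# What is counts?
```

Initial: counts = {}, items = ['b', 'a', 'b', 'a', 'b', 'a']
See 'b': counts = {'b': 1}
See 'a': counts = {'b': 1, 'a': 1}
See 'b': counts = {'b': 2, 'a': 1}
See 'a': counts = {'b': 2, 'a': 2}
See 'b': counts = {'b': 3, 'a': 2}
See 'a': counts = {'b': 3, 'a': 3}

{'b': 3, 'a': 3}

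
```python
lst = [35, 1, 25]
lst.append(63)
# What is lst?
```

[35, 1, 25, 63]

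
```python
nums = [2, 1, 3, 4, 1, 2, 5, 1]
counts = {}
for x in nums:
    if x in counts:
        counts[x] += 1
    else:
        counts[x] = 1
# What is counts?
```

Initial: counts = {}, nums = [2, 1, 3, 4, 1, 2, 5, 1]
See 2: counts = {2: 1}
See 1: counts = {2: 1, 1: 1}
See 3: counts = {2: 1, 1: 1, 3: 1}
See 4: counts = {2: 1, 1: 1, 3: 1, 4: 1}
See 1: counts = {2: 1, 1: 2, 3: 1, 4: 1}
See 2: counts = {2: 2, 1: 2, 3: 1, 4: 1}
See 5: counts = {2: 2, 1: 2, 3: 1, 4: 1, 5: 1}
See 1: counts = {2: 2, 1: 3, 3: 1, 4: 1, 5: 1}

{2: 2, 1: 3, 3: 1, 4: 1, 5: 1}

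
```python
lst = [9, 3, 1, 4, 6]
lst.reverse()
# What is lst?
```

[6, 4, 1, 3, 9]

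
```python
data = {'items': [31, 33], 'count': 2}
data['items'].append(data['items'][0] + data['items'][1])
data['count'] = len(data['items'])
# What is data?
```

After line 1: data = {'items': [31, 33], 'count': 2}
After line 2 (append 31 + 33 = 64): data = {'items': [31, 33, 64], 'count': 2}
After line 3 (count = len(items) = 3): data = {'items': [31, 33, 64], 'count': 3}

{'items': [31, 33, 64], 'count': 3}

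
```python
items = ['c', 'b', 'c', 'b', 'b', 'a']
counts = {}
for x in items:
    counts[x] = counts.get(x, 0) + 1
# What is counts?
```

Initial: counts = {}, items = ['c', 'b', 'c', 'b', 'b', 'a']
See 'c': counts = {'c': 1}
See 'b': counts = {'c': 1, 'b': 1}
See 'c': counts = {'c': 2, 'b': 1}
See 'b': counts = {'c': 2, 'b': 2}
See 'b': counts = {'c': 2, 'b': 3}
See 'a': counts = {'c': 2, 'b': 3, 'a': 1}

{'c': 2, 'b': 3, 'a': 1}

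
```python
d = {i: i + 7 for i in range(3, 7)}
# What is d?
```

{3: 10, 4: 11, 5: 12, 6: 13}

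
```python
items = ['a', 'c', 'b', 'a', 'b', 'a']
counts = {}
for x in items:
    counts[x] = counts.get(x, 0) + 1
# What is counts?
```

Initial: counts = {}, items = ['a', 'c', 'b', 'a', 'b', 'a']
See 'a': counts = {'a': 1}
See 'c': counts = {'a': 1, 'c': 1}
See 'b': counts = {'a': 1, 'c': 1, 'b': 1}
See 'a': counts = {'a': 2, 'c': 1, 'b': 1}
See 'b': counts = {'a': 2, 'c': 1, 'b': 2}
See 'a': counts = {'a': 3, 'c': 1, 'b': 2}

{'a': 3, 'c': 1, 'b': 2}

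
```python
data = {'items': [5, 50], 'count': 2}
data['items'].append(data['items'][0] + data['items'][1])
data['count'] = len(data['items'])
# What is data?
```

After line 1: data = {'items': [5, 50], 'count': 2}
After line 2 (append 5 + 50 = 55): data = {'items': [5, 50, 55], 'count': 2}
After line 3 (count = len(items) = 3): data = {'items': [5, 50, 55], 'count': 3}

{'items': [5, 50, 55], 'count': 3}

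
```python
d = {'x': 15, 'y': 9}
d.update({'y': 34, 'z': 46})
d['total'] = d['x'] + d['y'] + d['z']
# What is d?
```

After line 1: d = {'x': 15, 'y': 9}
After line 2 (y overwritten, z added): d = {'x': 15, 'y': 34, 'z': 46}
After line 3 (total = 15 + 34 + 46 = 95): d = {'x': 15, 'y': 34, 'z': 46, 'total': 95}

{'x': 15, 'y': 34, 'z': 46, 'total': 95}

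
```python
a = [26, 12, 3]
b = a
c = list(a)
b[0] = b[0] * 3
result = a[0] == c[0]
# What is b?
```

After line 1: a = [26, 12, 3]
After line 2 (b = a, alias): a = [26, 12, 3], b = [26, 12, 3]
After line 3 (c = list(a) is a copy, new object): c = [26, 12, 3]
After line 4 (b[0] = 26 * 3 = 78; mutates shared a/b): a = b = [78, 12, 3], c = [26, 12, 3]
After line 5 (a[0] = 78, c[0] = 26; result = False)

[78, 12, 3]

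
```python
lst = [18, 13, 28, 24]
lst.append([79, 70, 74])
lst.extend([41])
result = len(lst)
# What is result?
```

After line 1: lst = [18, 13, 28, 24]
After line 2 (append adds [79, 70, 74] as single element): lst = [18, 13, 28, 24, [79, 70, 74]]
After line 3 (extend unpacks [41], adds 41): lst = [18, 13, 28, 24, [79, 70, 74], 41]
After line 4: result = len(lst) = 6

6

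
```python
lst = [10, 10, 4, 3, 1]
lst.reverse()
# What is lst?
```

[1, 3, 4, 10, 10]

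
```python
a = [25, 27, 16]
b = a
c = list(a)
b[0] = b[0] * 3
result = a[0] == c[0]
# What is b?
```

After line 1: a = [25, 27, 16]
After line 2 (b = a, alias): a = [25, 27, 16], b = [25, 27, 16]
After line 3 (c = list(a) is a copy, new object): c = [25, 27, 16]
After line 4 (b[0] = 25 * 3 = 75; mutates shared a/b): a = b = [75, 27, 16], c = [25, 27, 16]
After line 5 (a[0] = 75, c[0] = 25; result = False)

[75, 27, 16]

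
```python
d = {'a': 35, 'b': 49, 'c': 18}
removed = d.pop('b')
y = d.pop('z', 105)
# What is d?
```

After line 1: d = {'a': 35, 'b': 49, 'c': 18}
After line 2 (pop 'b' returns 49): d = {'a': 35, 'c': 18}, removed = 49
After line 3 (pop 'z' missing, returns default 105): d = {'a': 35, 'c': 18}, y = 105

{'a': 35, 'c': 18}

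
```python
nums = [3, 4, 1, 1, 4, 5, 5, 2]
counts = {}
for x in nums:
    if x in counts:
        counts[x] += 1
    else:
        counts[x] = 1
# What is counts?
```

Initial: counts = {}, nums = [3, 4, 1, 1, 4, 5, 5, 2]
See 3: counts = {3: 1}
See 4: counts = {3: 1, 4: 1}
See 1: counts = {3: 1, 4: 1, 1: 1}
See 1: counts = {3: 1, 4: 1, 1: 2}
See 4: counts = {3: 1, 4: 2, 1: 2}
See 5: counts = {3: 1, 4: 2, 1: 2, 5: 1}
See 5: counts = {3: 1, 4: 2, 1: 2, 5: 2}
See 2: counts = {3: 1, 4: 2, 1: 2, 5: 2, 2: 1}

{3: 1, 4: 2, 1: 2, 5: 2, 2: 1}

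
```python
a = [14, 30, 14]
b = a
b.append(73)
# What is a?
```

After line 1: a = [14, 30, 14]
After line 2 (b = a is an alias, same object): a = [14, 30, 14], b = [14, 30, 14]
After line 3 (b.append mutates the shared list): a = [14, 30, 14, 73], b = [14, 30, 14, 73]

[14, 30, 14, 73]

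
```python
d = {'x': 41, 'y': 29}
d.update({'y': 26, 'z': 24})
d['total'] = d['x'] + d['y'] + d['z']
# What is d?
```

After line 1: d = {'x': 41, 'y': 29}
After line 2 (y overwritten, z added): d = {'x': 41, 'y': 26, 'z': 24}
After line 3 (total = 41 + 26 + 24 = 91): d = {'x': 41, 'y': 26, 'z': 24, 'total': 91}

{'x': 41, 'y': 26, 'z': 24, 'total': 91}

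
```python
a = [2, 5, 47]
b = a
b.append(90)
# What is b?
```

After line 1: a = [2, 5, 47]
After line 2 (b = a is an alias, same object): a = [2, 5, 47], b = [2, 5, 47]
After line 3 (b.append mutates the shared list): a = [2, 5, 47, 90], b = [2, 5, 47, 90]

[2, 5, 47, 90]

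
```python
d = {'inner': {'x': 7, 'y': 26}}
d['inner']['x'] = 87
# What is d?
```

After line 1: d = {'inner': {'x': 7, 'y': 26}}
After line 2 (inner x overwritten): d = {'inner': {'x': 87, 'y': 26}}

{'inner': {'x': 87, 'y': 26}}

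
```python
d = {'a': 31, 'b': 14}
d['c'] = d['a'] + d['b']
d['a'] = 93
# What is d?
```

After line 1: d = {'a': 31, 'b': 14}
After line 2 (d['c'] = 31 + 14): d = {'a': 31, 'b': 14, 'c': 45}
After line 3: d = {'a': 93, 'b': 14, 'c': 45}

{'a': 93, 'b': 14, 'c': 45}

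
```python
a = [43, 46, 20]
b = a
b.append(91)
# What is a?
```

After line 1: a = [43, 46, 20]
After line 2 (b = a is an alias, same object): a = [43, 46, 20], b = [43, 46, 20]
After line 3 (b.append mutates the shared list): a = [43, 46, 20, 91], b = [43, 46, 20, 91]

[43, 46, 20, 91]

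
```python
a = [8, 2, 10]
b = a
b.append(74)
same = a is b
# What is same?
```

After line 1: a = [8, 2, 10]
After line 2 (b = a is an alias, same object): a = [8, 2, 10], b = [8, 2, 10]
After line 3 (b.append mutates the shared list): a = [8, 2, 10, 74], b = [8, 2, 10, 74]
After line 4 (same = a is b; same object -> True): same = True

True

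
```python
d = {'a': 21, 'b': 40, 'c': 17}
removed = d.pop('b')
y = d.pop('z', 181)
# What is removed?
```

After line 1: d = {'a': 21, 'b': 40, 'c': 17}
After line 2 (pop 'b' returns 40): d = {'a': 21, 'c': 17}, removed = 40
After line 3 (pop 'z' missing, returns default 181): d = {'a': 21, 'c': 17}, y = 181

40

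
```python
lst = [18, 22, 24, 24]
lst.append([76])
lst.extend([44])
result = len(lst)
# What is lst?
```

After line 1: lst = [18, 22, 24, 24]
After line 2 (append adds [76] as single element): lst = [18, 22, 24, 24, [76]]
After line 3 (extend unpacks [44], adds 44): lst = [18, 22, 24, 24, [76], 44]
After line 4: result = len(lst) = 6

[18, 22, 24, 24, [76], 44]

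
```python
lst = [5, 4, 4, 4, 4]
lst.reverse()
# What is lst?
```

[4, 4, 4, 4, 5]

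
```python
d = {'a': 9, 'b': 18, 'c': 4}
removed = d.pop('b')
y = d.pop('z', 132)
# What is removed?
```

After line 1: d = {'a': 9, 'b': 18, 'c': 4}
After line 2 (pop 'b' returns 18): d = {'a': 9, 'c': 4}, removed = 18
After line 3 (pop 'z' missing, returns default 132): d = {'a': 9, 'c': 4}, y = 132

18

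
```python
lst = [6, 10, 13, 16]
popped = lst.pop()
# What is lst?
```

[6, 10, 13]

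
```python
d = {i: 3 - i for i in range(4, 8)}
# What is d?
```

{4: -1, 5: -2, 6: -3, 7: -4}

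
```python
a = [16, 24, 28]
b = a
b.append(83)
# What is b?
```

After line 1: a = [16, 24, 28]
After line 2 (b = a is an alias, same object): a = [16, 24, 28], b = [16, 24, 28]
After line 3 (b.append mutates the shared list): a = [16, 24, 28, 83], b = [16, 24, 28, 83]

[16, 24, 28, 83]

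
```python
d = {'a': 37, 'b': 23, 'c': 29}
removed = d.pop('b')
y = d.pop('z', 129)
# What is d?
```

After line 1: d = {'a': 37, 'b': 23, 'c': 29}
After line 2 (pop 'b' returns 23): d = {'a': 37, 'c': 29}, removed = 23
After line 3 (pop 'z' missing, returns default 129): d = {'a': 37, 'c': 29}, y = 129

{'a': 37, 'c': 29}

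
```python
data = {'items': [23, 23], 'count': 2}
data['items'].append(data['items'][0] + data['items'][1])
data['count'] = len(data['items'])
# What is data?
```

After line 1: data = {'items': [23, 23], 'count': 2}
After line 2 (append 23 + 23 = 46): data = {'items': [23, 23, 46], 'count': 2}
After line 3 (count = len(items) = 3): data = {'items': [23, 23, 46], 'count': 3}

{'items': [23, 23, 46], 'count': 3}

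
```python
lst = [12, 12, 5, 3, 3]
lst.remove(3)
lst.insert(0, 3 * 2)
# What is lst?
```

After line 1: lst = [12, 12, 5, 3, 3]
After line 2 (remove first 3): lst = [12, 12, 5, 3]
After line 3 (insert 6 at index 0): lst = [6, 12, 12, 5, 3]

[6, 12, 12, 5, 3]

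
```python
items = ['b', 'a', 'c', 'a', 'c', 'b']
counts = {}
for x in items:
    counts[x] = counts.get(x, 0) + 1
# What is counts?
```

Initial: counts = {}, items = ['b', 'a', 'c', 'a', 'c', 'b']
See 'b': counts = {'b': 1}
See 'a': counts = {'b': 1, 'a': 1}
See 'c': counts = {'b': 1, 'a': 1, 'c': 1}
See 'a': counts = {'b': 1, 'a': 2, 'c': 1}
See 'c': counts = {'b': 1, 'a': 2, 'c': 2}
See 'b': counts = {'b': 2, 'a': 2, 'c': 2}

{'b': 2, 'a': 2, 'c': 2}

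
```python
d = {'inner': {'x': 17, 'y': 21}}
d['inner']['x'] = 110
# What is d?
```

After line 1: d = {'inner': {'x': 17, 'y': 21}}
After line 2 (inner x overwritten): d = {'inner': {'x': 110, 'y': 21}}

{'inner': {'x': 110, 'y': 21}}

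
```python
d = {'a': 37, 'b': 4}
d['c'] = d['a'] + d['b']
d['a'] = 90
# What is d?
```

After line 1: d = {'a': 37, 'b': 4}
After line 2 (d['c'] = 37 + 4): d = {'a': 37, 'b': 4, 'c': 41}
After line 3: d = {'a': 90, 'b': 4, 'c': 41}

{'a': 90, 'b': 4, 'c': 41}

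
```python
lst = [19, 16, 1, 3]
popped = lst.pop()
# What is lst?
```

[19, 16, 1]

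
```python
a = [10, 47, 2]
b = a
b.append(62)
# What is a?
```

After line 1: a = [10, 47, 2]
After line 2 (b = a is an alias, same object): a = [10, 47, 2], b = [10, 47, 2]
After line 3 (b.append mutates the shared list): a = [10, 47, 2, 62], b = [10, 47, 2, 62]

[10, 47, 2, 62]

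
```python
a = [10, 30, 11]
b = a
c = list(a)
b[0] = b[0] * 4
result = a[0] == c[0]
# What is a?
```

After line 1: a = [10, 30, 11]
After line 2 (b = a, alias): a = [10, 30, 11], b = [10, 30, 11]
After line 3 (c = list(a) is a copy, new object): c = [10, 30, 11]
After line 4 (b[0] = 10 * 4 = 40; mutates shared a/b): a = b = [40, 30, 11], c = [10, 30, 11]
After line 5 (a[0] = 40, c[0] = 10; result = False)

[40, 30, 11]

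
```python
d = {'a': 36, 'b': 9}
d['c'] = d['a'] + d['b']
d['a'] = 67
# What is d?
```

After line 1: d = {'a': 36, 'b': 9}
After line 2 (d['c'] = 36 + 9): d = {'a': 36, 'b': 9, 'c': 45}
After line 3: d = {'a': 67, 'b': 9, 'c': 45}

{'a': 67, 'b': 9, 'c': 45}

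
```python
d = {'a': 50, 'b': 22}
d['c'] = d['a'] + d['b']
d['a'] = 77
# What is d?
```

After line 1: d = {'a': 50, 'b': 22}
After line 2 (d['c'] = 50 + 22): d = {'a': 50, 'b': 22, 'c': 72}
After line 3: d = {'a': 77, 'b': 22, 'c': 72}

{'a': 77, 'b': 22, 'c': 72}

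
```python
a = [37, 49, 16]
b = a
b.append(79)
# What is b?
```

After line 1: a = [37, 49, 16]
After line 2 (b = a is an alias, same object): a = [37, 49, 16], b = [37, 49, 16]
After line 3 (b.append mutates the shared list): a = [37, 49, 16, 79], b = [37, 49, 16, 79]

[37, 49, 16, 79]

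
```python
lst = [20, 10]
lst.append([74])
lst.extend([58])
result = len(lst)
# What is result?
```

After line 1: lst = [20, 10]
After line 2 (append adds [74] as single element): lst = [20, 10, [74]]
After line 3 (extend unpacks [58], adds 58): lst = [20, 10, [74], 58]
After line 4: result = len(lst) = 4

4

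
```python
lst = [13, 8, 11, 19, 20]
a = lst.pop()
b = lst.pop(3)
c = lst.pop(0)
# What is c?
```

After line 1: lst = [13, 8, 11, 19, 20]
After line 2 (pop() -> a = 20): lst = [13, 8, 11, 19]
After line 3 (pop(3) -> b = 19): lst = [13, 8, 11]
After line 4 (pop(0) -> c = 13): lst = [8, 11]

13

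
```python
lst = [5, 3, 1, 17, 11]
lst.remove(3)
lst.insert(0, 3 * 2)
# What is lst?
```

After line 1: lst = [5, 3, 1, 17, 11]
After line 2 (remove first 3): lst = [5, 1, 17, 11]
After line 3 (insert 6 at index 0): lst = [6, 5, 1, 17, 11]

[6, 5, 1, 17, 11]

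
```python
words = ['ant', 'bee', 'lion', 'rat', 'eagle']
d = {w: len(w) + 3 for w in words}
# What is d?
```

{'ant': 6, 'bee': 6, 'lion': 7, 'rat': 6, 'eagle': 8}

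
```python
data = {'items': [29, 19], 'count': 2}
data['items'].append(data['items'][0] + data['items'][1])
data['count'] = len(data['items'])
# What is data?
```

After line 1: data = {'items': [29, 19], 'count': 2}
After line 2 (append 29 + 19 = 48): data = {'items': [29, 19, 48], 'count': 2}
After line 3 (count = len(items) = 3): data = {'items': [29, 19, 48], 'count': 3}

{'items': [29, 19, 48], 'count': 3}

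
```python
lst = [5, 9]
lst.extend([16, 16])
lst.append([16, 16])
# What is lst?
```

After line 1: lst = [5, 9]
After line 2 (extend unpacks [16, 16]): lst = [5, 9, 16, 16]
After line 3 (append adds [16, 16] as single element): lst = [5, 9, 16, 16, [16, 16]]

[5, 9, 16, 16, [16, 16]]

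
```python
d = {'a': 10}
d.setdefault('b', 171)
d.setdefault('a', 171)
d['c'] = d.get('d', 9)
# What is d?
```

After line 1: d = {'a': 10}
After line 2 (setdefault adds 'b'=171): d = {'a': 10, 'b': 171}
After line 3 (setdefault 'a' no-op, already exists): d = {'a': 10, 'b': 171}
After line 4 (get('d', 9) returns default since 'd' not in d): d = {'a': 10, 'b': 171, 'c': 9}

{'a': 10, 'b': 171, 'c': 9}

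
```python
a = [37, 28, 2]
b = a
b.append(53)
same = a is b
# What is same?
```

After line 1: a = [37, 28, 2]
After line 2 (b = a is an alias, same object): a = [37, 28, 2], b = [37, 28, 2]
After line 3 (b.append mutates the shared list): a = [37, 28, 2, 53], b = [37, 28, 2, 53]
After line 4 (same = a is b; same object -> True): same = True

True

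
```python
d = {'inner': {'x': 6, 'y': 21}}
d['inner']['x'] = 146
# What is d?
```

After line 1: d = {'inner': {'x': 6, 'y': 21}}
After line 2 (inner x overwritten): d = {'inner': {'x': 146, 'y': 21}}

{'inner': {'x': 146, 'y': 21}}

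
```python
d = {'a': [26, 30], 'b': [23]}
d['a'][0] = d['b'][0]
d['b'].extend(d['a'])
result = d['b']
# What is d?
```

After line 1: d = {'a': [26, 30], 'b': [23]}
After line 2 (a[0] = b[0] = 23): d = {'a': [23, 30], 'b': [23]}
After line 3 (b.extend(a) appends [23, 30]): d = {'a': [23, 30], 'b': [23, 23, 30]}
After line 4: result = d['b'] = [23, 23, 30]

{'a': [23, 30], 'b': [23, 23, 30]}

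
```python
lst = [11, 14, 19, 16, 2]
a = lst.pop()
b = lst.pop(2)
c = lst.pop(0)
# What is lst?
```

After line 1: lst = [11, 14, 19, 16, 2]
After line 2 (pop() -> a = 2): lst = [11, 14, 19, 16]
After line 3 (pop(2) -> b = 19): lst = [11, 14, 16]
After line 4 (pop(0) -> c = 11): lst = [14, 16]

[14, 16]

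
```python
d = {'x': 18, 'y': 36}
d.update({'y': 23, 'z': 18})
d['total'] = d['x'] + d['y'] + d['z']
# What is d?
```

After line 1: d = {'x': 18, 'y': 36}
After line 2 (y overwritten, z added): d = {'x': 18, 'y': 23, 'z': 18}
After line 3 (total = 18 + 23 + 18 = 59): d = {'x': 18, 'y': 23, 'z': 18, 'total': 59}

{'x': 18, 'y': 23, 'z': 18, 'total': 59}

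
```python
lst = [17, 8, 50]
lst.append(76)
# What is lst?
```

[17, 8, 50, 76]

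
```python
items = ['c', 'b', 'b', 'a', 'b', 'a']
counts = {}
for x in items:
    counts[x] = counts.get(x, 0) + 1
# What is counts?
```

Initial: counts = {}, items = ['c', 'b', 'b', 'a', 'b', 'a']
See 'c': counts = {'c': 1}
See 'b': counts = {'c': 1, 'b': 1}
See 'b': counts = {'c': 1, 'b': 2}
See 'a': counts = {'c': 1, 'b': 2, 'a': 1}
See 'b': counts = {'c': 1, 'b': 3, 'a': 1}
See 'a': counts = {'c': 1, 'b': 3, 'a': 2}

{'c': 1, 'b': 3, 'a': 2}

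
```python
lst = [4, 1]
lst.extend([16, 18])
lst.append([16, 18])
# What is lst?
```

After line 1: lst = [4, 1]
After line 2 (extend unpacks [16, 18]): lst = [4, 1, 16, 18]
After line 3 (append adds [16, 18] as single element): lst = [4, 1, 16, 18, [16, 18]]

[4, 1, 16, 18, [16, 18]]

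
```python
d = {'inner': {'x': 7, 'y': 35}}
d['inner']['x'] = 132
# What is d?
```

After line 1: d = {'inner': {'x': 7, 'y': 35}}
After line 2 (inner x overwritten): d = {'inner': {'x': 132, 'y': 35}}

{'inner': {'x': 132, 'y': 35}}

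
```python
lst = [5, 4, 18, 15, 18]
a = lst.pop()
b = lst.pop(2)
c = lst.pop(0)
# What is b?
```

After line 1: lst = [5, 4, 18, 15, 18]
After line 2 (pop() -> a = 18): lst = [5, 4, 18, 15]
After line 3 (pop(2) -> b = 18): lst = [5, 4, 15]
After line 4 (pop(0) -> c = 5): lst = [4, 15]

18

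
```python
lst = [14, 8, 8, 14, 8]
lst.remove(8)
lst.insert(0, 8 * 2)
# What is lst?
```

After line 1: lst = [14, 8, 8, 14, 8]
After line 2 (remove first 8): lst = [14, 8, 14, 8]
After line 3 (insert 16 at index 0): lst = [16, 14, 8, 14, 8]

[16, 14, 8, 14, 8]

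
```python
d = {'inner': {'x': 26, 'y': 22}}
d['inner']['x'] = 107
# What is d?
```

After line 1: d = {'inner': {'x': 26, 'y': 22}}
After line 2 (inner x overwritten): d = {'inner': {'x': 107, 'y': 22}}

{'inner': {'x': 107, 'y': 22}}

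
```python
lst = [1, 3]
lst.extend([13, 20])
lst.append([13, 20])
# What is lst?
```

After line 1: lst = [1, 3]
After line 2 (extend unpacks [13, 20]): lst = [1, 3, 13, 20]
After line 3 (append adds [13, 20] as single element): lst = [1, 3, 13, 20, [13, 20]]

[1, 3, 13, 20, [13, 20]]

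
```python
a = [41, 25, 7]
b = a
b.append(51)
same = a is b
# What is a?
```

After line 1: a = [41, 25, 7]
After line 2 (b = a is an alias, same object): a = [41, 25, 7], b = [41, 25, 7]
After line 3 (b.append mutates the shared list): a = [41, 25, 7, 51], b = [41, 25, 7, 51]
After line 4 (same = a is b; same object -> True): same = True

[41, 25, 7, 51]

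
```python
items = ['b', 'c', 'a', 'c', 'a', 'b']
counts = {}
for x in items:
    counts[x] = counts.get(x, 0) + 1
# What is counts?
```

Initial: counts = {}, items = ['b', 'c', 'a', 'c', 'a', 'b']
See 'b': counts = {'b': 1}
See 'c': counts = {'b': 1, 'c': 1}
See 'a': counts = {'b': 1, 'c': 1, 'a': 1}
See 'c': counts = {'b': 1, 'c': 2, 'a': 1}
See 'a': counts = {'b': 1, 'c': 2, 'a': 2}
See 'b': counts = {'b': 2, 'c': 2, 'a': 2}

{'b': 2, 'c': 2, 'a': 2}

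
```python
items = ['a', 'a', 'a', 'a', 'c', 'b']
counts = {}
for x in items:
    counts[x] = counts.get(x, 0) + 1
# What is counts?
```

Initial: counts = {}, items = ['a', 'a', 'a', 'a', 'c', 'b']
See 'a': counts = {'a': 1}
See 'a': counts = {'a': 2}
See 'a': counts = {'a': 3}
See 'a': counts = {'a': 4}
See 'c': counts = {'a': 4, 'c': 1}
See 'b': counts = {'a': 4, 'c': 1, 'b': 1}

{'a': 4, 'c': 1, 'b': 1}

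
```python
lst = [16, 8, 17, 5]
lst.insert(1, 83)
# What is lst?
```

[16, 83, 8, 17, 5]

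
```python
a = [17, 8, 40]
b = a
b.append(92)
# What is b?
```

After line 1: a = [17, 8, 40]
After line 2 (b = a is an alias, same object): a = [17, 8, 40], b = [17, 8, 40]
After line 3 (b.append mutates the shared list): a = [17, 8, 40, 92], b = [17, 8, 40, 92]

[17, 8, 40, 92]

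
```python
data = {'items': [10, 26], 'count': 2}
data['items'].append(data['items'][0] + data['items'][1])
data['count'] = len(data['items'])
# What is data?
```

After line 1: data = {'items': [10, 26], 'count': 2}
After line 2 (append 10 + 26 = 36): data = {'items': [10, 26, 36], 'count': 2}
After line 3 (count = len(items) = 3): data = {'items': [10, 26, 36], 'count': 3}

{'items': [10, 26, 36], 'count': 3}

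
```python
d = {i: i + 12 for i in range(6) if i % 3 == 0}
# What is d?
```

{0: 12, 3: 15}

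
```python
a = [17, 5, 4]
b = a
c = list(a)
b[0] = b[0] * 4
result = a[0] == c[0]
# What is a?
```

After line 1: a = [17, 5, 4]
After line 2 (b = a, alias): a = [17, 5, 4], b = [17, 5, 4]
After line 3 (c = list(a) is a copy, new object): c = [17, 5, 4]
After line 4 (b[0] = 17 * 4 = 68; mutates shared a/b): a = b = [68, 5, 4], c = [17, 5, 4]
After line 5 (a[0] = 68, c[0] = 17; result = False)

[68, 5, 4]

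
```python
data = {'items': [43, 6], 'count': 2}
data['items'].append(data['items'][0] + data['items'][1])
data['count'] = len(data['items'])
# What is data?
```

After line 1: data = {'items': [43, 6], 'count': 2}
After line 2 (append 43 + 6 = 49): data = {'items': [43, 6, 49], 'count': 2}
After line 3 (count = len(items) = 3): data = {'items': [43, 6, 49], 'count': 3}

{'items': [43, 6, 49], 'count': 3}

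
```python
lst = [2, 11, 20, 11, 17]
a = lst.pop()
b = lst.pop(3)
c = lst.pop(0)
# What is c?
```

After line 1: lst = [2, 11, 20, 11, 17]
After line 2 (pop() -> a = 17): lst = [2, 11, 20, 11]
After line 3 (pop(3) -> b = 11): lst = [2, 11, 20]
After line 4 (pop(0) -> c = 2): lst = [11, 20]

2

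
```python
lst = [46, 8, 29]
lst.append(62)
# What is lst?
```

[46, 8, 29, 62]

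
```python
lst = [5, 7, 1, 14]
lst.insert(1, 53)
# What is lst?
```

[5, 53, 7, 1, 14]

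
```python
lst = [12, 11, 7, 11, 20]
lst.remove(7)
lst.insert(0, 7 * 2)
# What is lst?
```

After line 1: lst = [12, 11, 7, 11, 20]
After line 2 (remove first 7): lst = [12, 11, 11, 20]
After line 3 (insert 14 at index 0): lst = [14, 12, 11, 11, 20]

[14, 12, 11, 11, 20]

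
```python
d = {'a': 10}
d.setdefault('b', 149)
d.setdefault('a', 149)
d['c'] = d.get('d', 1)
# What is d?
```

After line 1: d = {'a': 10}
After line 2 (setdefault adds 'b'=149): d = {'a': 10, 'b': 149}
After line 3 (setdefault 'a' no-op, already exists): d = {'a': 10, 'b': 149}
After line 4 (get('d', 1) returns default since 'd' not in d): d = {'a': 10, 'b': 149, 'c': 1}

{'a': 10, 'b': 149, 'c': 1}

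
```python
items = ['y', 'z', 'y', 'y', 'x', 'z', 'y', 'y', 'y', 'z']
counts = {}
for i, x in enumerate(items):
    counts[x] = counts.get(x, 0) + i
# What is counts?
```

Initial: counts = {}, items = ['y', 'z', 'y', 'y', 'x', 'z', 'y', 'y', 'y', 'z']
i=0, x='y': counts = {'y': 0}
i=1, x='z': counts = {'y': 0, 'z': 1}
i=2, x='y': counts = {'y': 2, 'z': 1}
i=3, x='y': counts = {'y': 5, 'z': 1}
i=4, x='x': counts = {'y': 5, 'z': 1, 'x': 4}
i=5, x='z': counts = {'y': 5, 'z': 6, 'x': 4}
i=6, x='y': counts = {'y': 11, 'z': 6, 'x': 4}
i=7, x='y': counts = {'y': 18, 'z': 6, 'x': 4}
i=8, x='y': counts = {'y': 26, 'z': 6, 'x': 4}
i=9, x='z': counts = {'y': 26, 'z': 15, 'x': 4}

{'y': 26, 'z': 15, 'x': 4}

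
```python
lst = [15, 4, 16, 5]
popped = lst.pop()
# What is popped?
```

5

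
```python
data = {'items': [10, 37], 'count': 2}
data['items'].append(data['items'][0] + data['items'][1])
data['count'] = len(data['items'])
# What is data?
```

After line 1: data = {'items': [10, 37], 'count': 2}
After line 2 (append 10 + 37 = 47): data = {'items': [10, 37, 47], 'count': 2}
After line 3 (count = len(items) = 3): data = {'items': [10, 37, 47], 'count': 3}

{'items': [10, 37, 47], 'count': 3}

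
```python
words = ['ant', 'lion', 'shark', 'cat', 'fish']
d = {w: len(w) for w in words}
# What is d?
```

{'ant': 3, 'lion': 4, 'shark': 5, 'cat': 3, 'fish': 4}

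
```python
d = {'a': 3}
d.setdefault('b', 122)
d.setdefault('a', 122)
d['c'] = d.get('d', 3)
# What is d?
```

After line 1: d = {'a': 3}
After line 2 (setdefault adds 'b'=122): d = {'a': 3, 'b': 122}
After line 3 (setdefault 'a' no-op, already exists): d = {'a': 3, 'b': 122}
After line 4 (get('d', 3) returns default since 'd' not in d): d = {'a': 3, 'b': 122, 'c': 3}

{'a': 3, 'b': 122, 'c': 3}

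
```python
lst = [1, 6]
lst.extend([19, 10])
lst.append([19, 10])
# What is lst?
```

After line 1: lst = [1, 6]
After line 2 (extend unpacks [19, 10]): lst = [1, 6, 19, 10]
After line 3 (append adds [19, 10] as single element): lst = [1, 6, 19, 10, [19, 10]]

[1, 6, 19, 10, [19, 10]]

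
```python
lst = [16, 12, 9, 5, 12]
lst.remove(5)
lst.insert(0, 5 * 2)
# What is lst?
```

After line 1: lst = [16, 12, 9, 5, 12]
After line 2 (remove first 5): lst = [16, 12, 9, 12]
After line 3 (insert 10 at index 0): lst = [10, 16, 12, 9, 12]

[10, 16, 12, 9, 12]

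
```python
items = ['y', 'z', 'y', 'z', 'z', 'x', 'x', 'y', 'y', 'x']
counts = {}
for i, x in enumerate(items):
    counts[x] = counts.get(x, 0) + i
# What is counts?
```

Initial: counts = {}, items = ['y', 'z', 'y', 'z', 'z', 'x', 'x', 'y', 'y', 'x']
i=0, x='y': counts = {'y': 0}
i=1, x='z': counts = {'y': 0, 'z': 1}
i=2, x='y': counts = {'y': 2, 'z': 1}
i=3, x='z': counts = {'y': 2, 'z': 4}
i=4, x='z': counts = {'y': 2, 'z': 8}
i=5, x='x': counts = {'y': 2, 'z': 8, 'x': 5}
i=6, x='x': counts = {'y': 2, 'z': 8, 'x': 11}
i=7, x='y': counts = {'y': 9, 'z': 8, 'x': 11}
i=8, x='y': counts = {'y': 17, 'z': 8, 'x': 11}
i=9, x='x': counts = {'y': 17, 'z': 8, 'x': 20}

{'y': 17, 'z': 8, 'x': 20}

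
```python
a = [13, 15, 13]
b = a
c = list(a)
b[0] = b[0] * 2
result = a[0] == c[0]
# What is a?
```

After line 1: a = [13, 15, 13]
After line 2 (b = a, alias): a = [13, 15, 13], b = [13, 15, 13]
After line 3 (c = list(a) is a copy, new object): c = [13, 15, 13]
After line 4 (b[0] = 13 * 2 = 26; mutates shared a/b): a = b = [26, 15, 13], c = [13, 15, 13]
After line 5 (a[0] = 26, c[0] = 13; result = False)

[26, 15, 13]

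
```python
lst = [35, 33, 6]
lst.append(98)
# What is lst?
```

[35, 33, 6, 98]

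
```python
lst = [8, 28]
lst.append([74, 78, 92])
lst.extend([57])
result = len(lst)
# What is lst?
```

After line 1: lst = [8, 28]
After line 2 (append adds [74, 78, 92] as single element): lst = [8, 28, [74, 78, 92]]
After line 3 (extend unpacks [57], adds 57): lst = [8, 28, [74, 78, 92], 57]
After line 4: result = len(lst) = 4

[8, 28, [74, 78, 92], 57]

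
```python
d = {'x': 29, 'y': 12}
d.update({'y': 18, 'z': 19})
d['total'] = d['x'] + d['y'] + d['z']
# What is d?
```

After line 1: d = {'x': 29, 'y': 12}
After line 2 (y overwritten, z added): d = {'x': 29, 'y': 18, 'z': 19}
After line 3 (total = 29 + 18 + 19 = 66): d = {'x': 29, 'y': 18, 'z': 19, 'total': 66}

{'x': 29, 'y': 18, 'z': 19, 'total': 66}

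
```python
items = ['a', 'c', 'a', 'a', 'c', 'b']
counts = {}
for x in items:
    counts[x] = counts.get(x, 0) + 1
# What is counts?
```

Initial: counts = {}, items = ['a', 'c', 'a', 'a', 'c', 'b']
See 'a': counts = {'a': 1}
See 'c': counts = {'a': 1, 'c': 1}
See 'a': counts = {'a': 2, 'c': 1}
See 'a': counts = {'a': 3, 'c': 1}
See 'c': counts = {'a': 3, 'c': 2}
See 'b': counts = {'a': 3, 'c': 2, 'b': 1}

{'a': 3, 'c': 2, 'b': 1}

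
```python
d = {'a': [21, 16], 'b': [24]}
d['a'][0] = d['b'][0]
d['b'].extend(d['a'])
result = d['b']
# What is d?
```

After line 1: d = {'a': [21, 16], 'b': [24]}
After line 2 (a[0] = b[0] = 24): d = {'a': [24, 16], 'b': [24]}
After line 3 (b.extend(a) appends [24, 16]): d = {'a': [24, 16], 'b': [24, 24, 16]}
After line 4: result = d['b'] = [24, 24, 16]

{'a': [24, 16], 'b': [24, 24, 16]}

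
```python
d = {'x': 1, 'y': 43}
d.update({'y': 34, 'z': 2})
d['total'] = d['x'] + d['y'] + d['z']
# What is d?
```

After line 1: d = {'x': 1, 'y': 43}
After line 2 (y overwritten, z added): d = {'x': 1, 'y': 34, 'z': 2}
After line 3 (total = 1 + 34 + 2 = 37): d = {'x': 1, 'y': 34, 'z': 2, 'total': 37}

{'x': 1, 'y': 34, 'z': 2, 'total': 37}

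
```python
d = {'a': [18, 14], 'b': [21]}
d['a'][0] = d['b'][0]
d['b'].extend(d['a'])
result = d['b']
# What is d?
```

After line 1: d = {'a': [18, 14], 'b': [21]}
After line 2 (a[0] = b[0] = 21): d = {'a': [21, 14], 'b': [21]}
After line 3 (b.extend(a) appends [21, 14]): d = {'a': [21, 14], 'b': [21, 21, 14]}
After line 4: result = d['b'] = [21, 21, 14]

{'a': [21, 14], 'b': [21, 21, 14]}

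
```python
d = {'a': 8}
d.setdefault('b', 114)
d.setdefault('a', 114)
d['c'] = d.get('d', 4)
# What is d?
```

After line 1: d = {'a': 8}
After line 2 (setdefault adds 'b'=114): d = {'a': 8, 'b': 114}
After line 3 (setdefault 'a' no-op, already exists): d = {'a': 8, 'b': 114}
After line 4 (get('d', 4) returns default since 'd' not in d): d = {'a': 8, 'b': 114, 'c': 4}

{'a': 8, 'b': 114, 'c': 4}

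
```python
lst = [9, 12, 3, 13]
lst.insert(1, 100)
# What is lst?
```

[9, 100, 12, 3, 13]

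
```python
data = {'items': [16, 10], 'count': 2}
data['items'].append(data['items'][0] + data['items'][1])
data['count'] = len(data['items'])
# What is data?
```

After line 1: data = {'items': [16, 10], 'count': 2}
After line 2 (append 16 + 10 = 26): data = {'items': [16, 10, 26], 'count': 2}
After line 3 (count = len(items) = 3): data = {'items': [16, 10, 26], 'count': 3}

{'items': [16, 10, 26], 'count': 3}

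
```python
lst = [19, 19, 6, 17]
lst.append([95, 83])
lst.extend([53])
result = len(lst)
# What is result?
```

After line 1: lst = [19, 19, 6, 17]
After line 2 (append adds [95, 83] as single element): lst = [19, 19, 6, 17, [95, 83]]
After line 3 (extend unpacks [53], adds 53): lst = [19, 19, 6, 17, [95, 83], 53]
After line 4: result = len(lst) = 6

6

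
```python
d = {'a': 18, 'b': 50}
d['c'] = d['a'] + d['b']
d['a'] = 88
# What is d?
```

After line 1: d = {'a': 18, 'b': 50}
After line 2 (d['c'] = 18 + 50): d = {'a': 18, 'b': 50, 'c': 68}
After line 3: d = {'a': 88, 'b': 50, 'c': 68}

{'a': 88, 'b': 50, 'c': 68}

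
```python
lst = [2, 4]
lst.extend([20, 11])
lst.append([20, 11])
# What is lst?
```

After line 1: lst = [2, 4]
After line 2 (extend unpacks [20, 11]): lst = [2, 4, 20, 11]
After line 3 (append adds [20, 11] as single element): lst = [2, 4, 20, 11, [20, 11]]

[2, 4, 20, 11, [20, 11]]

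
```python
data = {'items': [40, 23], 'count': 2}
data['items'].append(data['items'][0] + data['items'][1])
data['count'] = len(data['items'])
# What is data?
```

After line 1: data = {'items': [40, 23], 'count': 2}
After line 2 (append 40 + 23 = 63): data = {'items': [40, 23, 63], 'count': 2}
After line 3 (count = len(items) = 3): data = {'items': [40, 23, 63], 'count': 3}

{'items': [40, 23, 63], 'count': 3}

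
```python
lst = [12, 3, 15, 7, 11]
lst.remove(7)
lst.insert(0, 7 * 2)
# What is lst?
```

After line 1: lst = [12, 3, 15, 7, 11]
After line 2 (remove first 7): lst = [12, 3, 15, 11]
After line 3 (insert 14 at index 0): lst = [14, 12, 3, 15, 11]

[14, 12, 3, 15, 11]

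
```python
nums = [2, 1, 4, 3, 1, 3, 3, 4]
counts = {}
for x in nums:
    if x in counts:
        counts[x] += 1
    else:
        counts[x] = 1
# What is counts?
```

Initial: counts = {}, nums = [2, 1, 4, 3, 1, 3, 3, 4]
See 2: counts = {2: 1}
See 1: counts = {2: 1, 1: 1}
See 4: counts = {2: 1, 1: 1, 4: 1}
See 3: counts = {2: 1, 1: 1, 4: 1, 3: 1}
See 1: counts = {2: 1, 1: 2, 4: 1, 3: 1}
See 3: counts = {2: 1, 1: 2, 4: 1, 3: 2}
See 3: counts = {2: 1, 1: 2, 4: 1, 3: 3}
See 4: counts = {2: 1, 1: 2, 4: 2, 3: 3}

{2: 1, 1: 2, 4: 2, 3: 3}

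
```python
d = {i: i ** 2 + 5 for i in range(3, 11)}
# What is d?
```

{3: 14, 4: 21, 5: 30, 6: 41, 7: 54, 8: 69, 9: 86, 10: 105}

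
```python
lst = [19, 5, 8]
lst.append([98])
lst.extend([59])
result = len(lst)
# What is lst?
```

After line 1: lst = [19, 5, 8]
After line 2 (append adds [98] as single element): lst = [19, 5, 8, [98]]
After line 3 (extend unpacks [59], adds 59): lst = [19, 5, 8, [98], 59]
After line 4: result = len(lst) = 5

[19, 5, 8, [98], 59]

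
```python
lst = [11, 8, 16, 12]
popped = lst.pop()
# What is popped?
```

12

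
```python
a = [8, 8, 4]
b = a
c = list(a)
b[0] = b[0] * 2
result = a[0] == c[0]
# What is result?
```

After line 1: a = [8, 8, 4]
After line 2 (b = a, alias): a = [8, 8, 4], b = [8, 8, 4]
After line 3 (c = list(a) is a copy, new object): c = [8, 8, 4]
After line 4 (b[0] = 8 * 2 = 16; mutates shared a/b): a = b = [16, 8, 4], c = [8, 8, 4]
After line 5 (a[0] = 16, c[0] = 8; result = False)

False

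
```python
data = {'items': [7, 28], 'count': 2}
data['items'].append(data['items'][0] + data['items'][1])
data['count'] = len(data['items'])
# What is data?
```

After line 1: data = {'items': [7, 28], 'count': 2}
After line 2 (append 7 + 28 = 35): data = {'items': [7, 28, 35], 'count': 2}
After line 3 (count = len(items) = 3): data = {'items': [7, 28, 35], 'count': 3}

{'items': [7, 28, 35], 'count': 3}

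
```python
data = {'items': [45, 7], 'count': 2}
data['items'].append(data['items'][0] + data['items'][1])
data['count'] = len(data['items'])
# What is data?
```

After line 1: data = {'items': [45, 7], 'count': 2}
After line 2 (append 45 + 7 = 52): data = {'items': [45, 7, 52], 'count': 2}
After line 3 (count = len(items) = 3): data = {'items': [45, 7, 52], 'count': 3}

{'items': [45, 7, 52], 'count': 3}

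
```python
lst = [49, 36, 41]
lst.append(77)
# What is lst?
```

[49, 36, 41, 77]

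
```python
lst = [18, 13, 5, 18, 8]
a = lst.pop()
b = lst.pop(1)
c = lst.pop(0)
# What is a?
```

After line 1: lst = [18, 13, 5, 18, 8]
After line 2 (pop() -> a = 8): lst = [18, 13, 5, 18]
After line 3 (pop(1) -> b = 13): lst = [18, 5, 18]
After line 4 (pop(0) -> c = 18): lst = [5, 18]

8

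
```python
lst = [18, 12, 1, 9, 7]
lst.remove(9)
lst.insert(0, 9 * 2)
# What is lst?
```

After line 1: lst = [18, 12, 1, 9, 7]
After line 2 (remove first 9): lst = [18, 12, 1, 7]
After line 3 (insert 18 at index 0): lst = [18, 18, 12, 1, 7]

[18, 18, 12, 1, 7]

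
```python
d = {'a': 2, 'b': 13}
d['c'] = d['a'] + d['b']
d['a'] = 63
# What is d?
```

After line 1: d = {'a': 2, 'b': 13}
After line 2 (d['c'] = 2 + 13): d = {'a': 2, 'b': 13, 'c': 15}
After line 3: d = {'a': 63, 'b': 13, 'c': 15}

{'a': 63, 'b': 13, 'c': 15}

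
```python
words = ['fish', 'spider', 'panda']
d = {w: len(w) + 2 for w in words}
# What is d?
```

{'fish': 6, 'spider': 8, 'panda': 7}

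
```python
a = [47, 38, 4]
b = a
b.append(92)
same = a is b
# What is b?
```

After line 1: a = [47, 38, 4]
After line 2 (b = a is an alias, same object): a = [47, 38, 4], b = [47, 38, 4]
After line 3 (b.append mutates the shared list): a = [47, 38, 4, 92], b = [47, 38, 4, 92]
After line 4 (same = a is b; same object -> True): same = True

[47, 38, 4, 92]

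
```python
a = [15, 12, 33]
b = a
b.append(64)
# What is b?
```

After line 1: a = [15, 12, 33]
After line 2 (b = a is an alias, same object): a = [15, 12, 33], b = [15, 12, 33]
After line 3 (b.append mutates the shared list): a = [15, 12, 33, 64], b = [15, 12, 33, 64]

[15, 12, 33, 64]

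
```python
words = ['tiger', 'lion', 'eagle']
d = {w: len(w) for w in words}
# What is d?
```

{'tiger': 5, 'lion': 4, 'eagle': 5}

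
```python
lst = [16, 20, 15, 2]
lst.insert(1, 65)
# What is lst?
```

[16, 65, 20, 15, 2]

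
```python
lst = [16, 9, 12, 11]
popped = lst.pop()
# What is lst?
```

[16, 9, 12]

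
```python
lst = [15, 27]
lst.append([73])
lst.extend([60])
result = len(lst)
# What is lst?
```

After line 1: lst = [15, 27]
After line 2 (append adds [73] as single element): lst = [15, 27, [73]]
After line 3 (extend unpacks [60], adds 60): lst = [15, 27, [73], 60]
After line 4: result = len(lst) = 4

[15, 27, [73], 60]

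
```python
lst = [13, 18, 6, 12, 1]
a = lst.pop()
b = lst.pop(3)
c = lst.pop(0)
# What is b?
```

After line 1: lst = [13, 18, 6, 12, 1]
After line 2 (pop() -> a = 1): lst = [13, 18, 6, 12]
After line 3 (pop(3) -> b = 12): lst = [13, 18, 6]
After line 4 (pop(0) -> c = 13): lst = [18, 6]

12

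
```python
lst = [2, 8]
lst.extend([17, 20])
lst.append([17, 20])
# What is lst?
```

After line 1: lst = [2, 8]
After line 2 (extend unpacks [17, 20]): lst = [2, 8, 17, 20]
After line 3 (append adds [17, 20] as single element): lst = [2, 8, 17, 20, [17, 20]]

[2, 8, 17, 20, [17, 20]]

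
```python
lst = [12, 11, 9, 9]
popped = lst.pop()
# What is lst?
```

[12, 11, 9]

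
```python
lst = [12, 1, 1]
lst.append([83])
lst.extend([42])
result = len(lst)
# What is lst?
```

After line 1: lst = [12, 1, 1]
After line 2 (append adds [83] as single element): lst = [12, 1, 1, [83]]
After line 3 (extend unpacks [42], adds 42): lst = [12, 1, 1, [83], 42]
After line 4: result = len(lst) = 5

[12, 1, 1, [83], 42]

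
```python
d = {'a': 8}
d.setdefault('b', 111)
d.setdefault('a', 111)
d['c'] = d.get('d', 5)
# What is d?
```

After line 1: d = {'a': 8}
After line 2 (setdefault adds 'b'=111): d = {'a': 8, 'b': 111}
After line 3 (setdefault 'a' no-op, already exists): d = {'a': 8, 'b': 111}
After line 4 (get('d', 5) returns default since 'd' not in d): d = {'a': 8, 'b': 111, 'c': 5}

{'a': 8, 'b': 111, 'c': 5}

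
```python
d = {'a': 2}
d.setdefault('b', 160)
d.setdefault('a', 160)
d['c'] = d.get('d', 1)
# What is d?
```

After line 1: d = {'a': 2}
After line 2 (setdefault adds 'b'=160): d = {'a': 2, 'b': 160}
After line 3 (setdefault 'a' no-op, already exists): d = {'a': 2, 'b': 160}
After line 4 (get('d', 1) returns default since 'd' not in d): d = {'a': 2, 'b': 160, 'c': 1}

{'a': 2, 'b': 160, 'c': 1}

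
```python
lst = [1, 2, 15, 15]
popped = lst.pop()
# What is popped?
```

15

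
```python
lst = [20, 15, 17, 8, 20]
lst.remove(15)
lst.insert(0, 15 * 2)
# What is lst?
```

After line 1: lst = [20, 15, 17, 8, 20]
After line 2 (remove first 15): lst = [20, 17, 8, 20]
After line 3 (insert 30 at index 0): lst = [30, 20, 17, 8, 20]

[30, 20, 17, 8, 20]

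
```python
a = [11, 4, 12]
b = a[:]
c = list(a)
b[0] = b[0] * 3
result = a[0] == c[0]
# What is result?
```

After line 1: a = [11, 4, 12]
After line 2 (b = a[:], copy): a = [11, 4, 12], b = [11, 4, 12]
After line 3 (c = list(a) is a copy, new object): c = [11, 4, 12]
After line 4 (b[0] = 11 * 3 = 33; only b mutates (copy)): a = [11, 4, 12], b = [33, 4, 12], c = [11, 4, 12]
After line 5 (a[0] = 11, c[0] = 11; result = True)

True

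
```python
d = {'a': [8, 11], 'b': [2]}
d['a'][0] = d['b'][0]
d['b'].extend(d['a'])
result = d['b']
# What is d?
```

After line 1: d = {'a': [8, 11], 'b': [2]}
After line 2 (a[0] = b[0] = 2): d = {'a': [2, 11], 'b': [2]}
After line 3 (b.extend(a) appends [2, 11]): d = {'a': [2, 11], 'b': [2, 2, 11]}
After line 4: result = d['b'] = [2, 2, 11]

{'a': [2, 11], 'b': [2, 2, 11]}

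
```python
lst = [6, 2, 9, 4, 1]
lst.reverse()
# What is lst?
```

[1, 4, 9, 2, 6]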